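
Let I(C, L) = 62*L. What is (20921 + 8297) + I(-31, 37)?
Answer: 31512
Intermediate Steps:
(20921 + 8297) + I(-31, 37) = (20921 + 8297) + 62*37 = 29218 + 2294 = 31512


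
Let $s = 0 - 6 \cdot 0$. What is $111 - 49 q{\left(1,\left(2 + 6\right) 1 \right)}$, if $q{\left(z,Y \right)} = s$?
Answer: $111$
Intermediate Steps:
$s = 0$ ($s = 0 - 0 = 0 + 0 = 0$)
$q{\left(z,Y \right)} = 0$
$111 - 49 q{\left(1,\left(2 + 6\right) 1 \right)} = 111 - 0 = 111 + 0 = 111$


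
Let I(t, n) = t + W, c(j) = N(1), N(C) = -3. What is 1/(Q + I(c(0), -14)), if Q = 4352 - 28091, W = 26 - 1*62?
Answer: -1/23778 ≈ -4.2056e-5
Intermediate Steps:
c(j) = -3
W = -36 (W = 26 - 62 = -36)
I(t, n) = -36 + t (I(t, n) = t - 36 = -36 + t)
Q = -23739
1/(Q + I(c(0), -14)) = 1/(-23739 + (-36 - 3)) = 1/(-23739 - 39) = 1/(-23778) = -1/23778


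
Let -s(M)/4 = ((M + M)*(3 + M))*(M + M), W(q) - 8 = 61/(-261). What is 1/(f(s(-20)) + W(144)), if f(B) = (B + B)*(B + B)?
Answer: 261/12358287362027 ≈ 2.1119e-11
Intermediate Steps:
W(q) = 2027/261 (W(q) = 8 + 61/(-261) = 8 + 61*(-1/261) = 8 - 61/261 = 2027/261)
s(M) = -16*M²*(3 + M) (s(M) = -4*(M + M)*(3 + M)*(M + M) = -4*(2*M)*(3 + M)*2*M = -4*2*M*(3 + M)*2*M = -16*M²*(3 + M))
f(B) = 4*B² (f(B) = (2*B)*(2*B) = 4*B²)
1/(f(s(-20)) + W(144)) = 1/(4*(16*(-20)²*(-3 - 1*(-20)))² + 2027/261) = 1/(4*(16*400*(-3 + 20))² + 2027/261) = 1/(4*(16*400*17)² + 2027/261) = 1/(4*108800² + 2027/261) = 1/(4*11837440000 + 2027/261) = 1/(47349760000 + 2027/261) = 1/(12358287362027/261) = 261/12358287362027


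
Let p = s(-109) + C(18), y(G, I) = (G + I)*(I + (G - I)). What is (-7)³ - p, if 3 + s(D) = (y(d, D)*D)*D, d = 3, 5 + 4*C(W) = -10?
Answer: 15111287/4 ≈ 3.7778e+6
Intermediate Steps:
C(W) = -15/4 (C(W) = -5/4 + (¼)*(-10) = -5/4 - 5/2 = -15/4)
y(G, I) = G*(G + I) (y(G, I) = (G + I)*G = G*(G + I))
s(D) = -3 + D²*(9 + 3*D) (s(D) = -3 + ((3*(3 + D))*D)*D = -3 + ((9 + 3*D)*D)*D = -3 + (D*(9 + 3*D))*D = -3 + D²*(9 + 3*D))
p = -15112659/4 (p = (-3 + 3*(-109)²*(3 - 109)) - 15/4 = (-3 + 3*11881*(-106)) - 15/4 = (-3 - 3778158) - 15/4 = -3778161 - 15/4 = -15112659/4 ≈ -3.7782e+6)
(-7)³ - p = (-7)³ - 1*(-15112659/4) = -343 + 15112659/4 = 15111287/4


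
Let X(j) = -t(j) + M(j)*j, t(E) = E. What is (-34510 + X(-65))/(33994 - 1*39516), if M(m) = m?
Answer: 15110/2761 ≈ 5.4727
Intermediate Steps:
X(j) = j² - j (X(j) = -j + j*j = -j + j² = j² - j)
(-34510 + X(-65))/(33994 - 1*39516) = (-34510 - 65*(-1 - 65))/(33994 - 1*39516) = (-34510 - 65*(-66))/(33994 - 39516) = (-34510 + 4290)/(-5522) = -30220*(-1/5522) = 15110/2761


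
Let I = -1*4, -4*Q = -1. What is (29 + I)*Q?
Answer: 25/4 ≈ 6.2500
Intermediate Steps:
Q = ¼ (Q = -¼*(-1) = ¼ ≈ 0.25000)
I = -4
(29 + I)*Q = (29 - 4)*(¼) = 25*(¼) = 25/4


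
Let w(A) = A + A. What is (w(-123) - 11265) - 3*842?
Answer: -14037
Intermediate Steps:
w(A) = 2*A
(w(-123) - 11265) - 3*842 = (2*(-123) - 11265) - 3*842 = (-246 - 11265) - 2526 = -11511 - 2526 = -14037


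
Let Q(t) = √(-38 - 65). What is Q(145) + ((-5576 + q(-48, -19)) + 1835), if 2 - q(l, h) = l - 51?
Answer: -3640 + I*√103 ≈ -3640.0 + 10.149*I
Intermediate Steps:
q(l, h) = 53 - l (q(l, h) = 2 - (l - 51) = 2 - (-51 + l) = 2 + (51 - l) = 53 - l)
Q(t) = I*√103 (Q(t) = √(-103) = I*√103)
Q(145) + ((-5576 + q(-48, -19)) + 1835) = I*√103 + ((-5576 + (53 - 1*(-48))) + 1835) = I*√103 + ((-5576 + (53 + 48)) + 1835) = I*√103 + ((-5576 + 101) + 1835) = I*√103 + (-5475 + 1835) = I*√103 - 3640 = -3640 + I*√103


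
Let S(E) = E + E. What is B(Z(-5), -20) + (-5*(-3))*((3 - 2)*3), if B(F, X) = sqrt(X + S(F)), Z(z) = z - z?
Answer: 45 + 2*I*sqrt(5) ≈ 45.0 + 4.4721*I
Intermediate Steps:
Z(z) = 0
S(E) = 2*E
B(F, X) = sqrt(X + 2*F)
B(Z(-5), -20) + (-5*(-3))*((3 - 2)*3) = sqrt(-20 + 2*0) + (-5*(-3))*((3 - 2)*3) = sqrt(-20 + 0) + 15*(1*3) = sqrt(-20) + 15*3 = 2*I*sqrt(5) + 45 = 45 + 2*I*sqrt(5)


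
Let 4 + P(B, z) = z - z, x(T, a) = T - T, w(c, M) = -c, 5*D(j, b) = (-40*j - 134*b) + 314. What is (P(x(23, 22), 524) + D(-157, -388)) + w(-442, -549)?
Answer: 60776/5 ≈ 12155.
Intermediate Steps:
D(j, b) = 314/5 - 8*j - 134*b/5 (D(j, b) = ((-40*j - 134*b) + 314)/5 = ((-134*b - 40*j) + 314)/5 = (314 - 134*b - 40*j)/5 = 314/5 - 8*j - 134*b/5)
x(T, a) = 0
P(B, z) = -4 (P(B, z) = -4 + (z - z) = -4 + 0 = -4)
(P(x(23, 22), 524) + D(-157, -388)) + w(-442, -549) = (-4 + (314/5 - 8*(-157) - 134/5*(-388))) - 1*(-442) = (-4 + (314/5 + 1256 + 51992/5)) + 442 = (-4 + 58586/5) + 442 = 58566/5 + 442 = 60776/5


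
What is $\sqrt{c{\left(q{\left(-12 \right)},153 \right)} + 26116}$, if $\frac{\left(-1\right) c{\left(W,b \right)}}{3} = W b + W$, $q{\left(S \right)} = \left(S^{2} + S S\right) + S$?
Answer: $2 i \sqrt{25349} \approx 318.43 i$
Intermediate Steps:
$q{\left(S \right)} = S + 2 S^{2}$ ($q{\left(S \right)} = \left(S^{2} + S^{2}\right) + S = 2 S^{2} + S = S + 2 S^{2}$)
$c{\left(W,b \right)} = - 3 W - 3 W b$ ($c{\left(W,b \right)} = - 3 \left(W b + W\right) = - 3 \left(W + W b\right) = - 3 W - 3 W b$)
$\sqrt{c{\left(q{\left(-12 \right)},153 \right)} + 26116} = \sqrt{- 3 \left(- 12 \left(1 + 2 \left(-12\right)\right)\right) \left(1 + 153\right) + 26116} = \sqrt{\left(-3\right) \left(- 12 \left(1 - 24\right)\right) 154 + 26116} = \sqrt{\left(-3\right) \left(\left(-12\right) \left(-23\right)\right) 154 + 26116} = \sqrt{\left(-3\right) 276 \cdot 154 + 26116} = \sqrt{-127512 + 26116} = \sqrt{-101396} = 2 i \sqrt{25349}$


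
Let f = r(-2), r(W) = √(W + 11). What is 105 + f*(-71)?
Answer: -108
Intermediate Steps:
r(W) = √(11 + W)
f = 3 (f = √(11 - 2) = √9 = 3)
105 + f*(-71) = 105 + 3*(-71) = 105 - 213 = -108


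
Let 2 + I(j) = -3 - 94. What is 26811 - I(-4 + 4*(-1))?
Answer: 26910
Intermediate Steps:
I(j) = -99 (I(j) = -2 + (-3 - 94) = -2 - 97 = -99)
26811 - I(-4 + 4*(-1)) = 26811 - 1*(-99) = 26811 + 99 = 26910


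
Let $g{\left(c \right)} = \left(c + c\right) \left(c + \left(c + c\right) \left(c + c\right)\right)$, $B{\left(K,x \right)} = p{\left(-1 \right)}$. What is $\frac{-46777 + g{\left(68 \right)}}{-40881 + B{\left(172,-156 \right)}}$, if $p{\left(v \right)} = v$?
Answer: $- \frac{2477927}{40882} \approx -60.612$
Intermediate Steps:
$B{\left(K,x \right)} = -1$
$g{\left(c \right)} = 2 c \left(c + 4 c^{2}\right)$ ($g{\left(c \right)} = 2 c \left(c + 2 c 2 c\right) = 2 c \left(c + 4 c^{2}\right)$)
$\frac{-46777 + g{\left(68 \right)}}{-40881 + B{\left(172,-156 \right)}} = \frac{-46777 + 68^{2} \left(2 + 8 \cdot 68\right)}{-40881 - 1} = \frac{-46777 + 4624 \left(2 + 544\right)}{-40882} = \left(-46777 + 4624 \cdot 546\right) \left(- \frac{1}{40882}\right) = \left(-46777 + 2524704\right) \left(- \frac{1}{40882}\right) = 2477927 \left(- \frac{1}{40882}\right) = - \frac{2477927}{40882}$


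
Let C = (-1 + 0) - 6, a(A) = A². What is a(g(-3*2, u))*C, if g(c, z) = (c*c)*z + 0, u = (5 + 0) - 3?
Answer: -36288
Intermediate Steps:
u = 2 (u = 5 - 3 = 2)
g(c, z) = z*c² (g(c, z) = c²*z + 0 = z*c² + 0 = z*c²)
C = -7 (C = -1 - 6 = -7)
a(g(-3*2, u))*C = (2*(-3*2)²)²*(-7) = (2*(-6)²)²*(-7) = (2*36)²*(-7) = 72²*(-7) = 5184*(-7) = -36288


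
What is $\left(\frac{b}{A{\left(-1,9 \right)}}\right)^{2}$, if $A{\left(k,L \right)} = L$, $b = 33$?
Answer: $\frac{121}{9} \approx 13.444$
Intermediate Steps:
$\left(\frac{b}{A{\left(-1,9 \right)}}\right)^{2} = \left(\frac{33}{9}\right)^{2} = \left(33 \cdot \frac{1}{9}\right)^{2} = \left(\frac{11}{3}\right)^{2} = \frac{121}{9}$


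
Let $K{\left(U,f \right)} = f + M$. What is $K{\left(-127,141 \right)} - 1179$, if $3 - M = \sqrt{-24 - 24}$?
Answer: $-1035 - 4 i \sqrt{3} \approx -1035.0 - 6.9282 i$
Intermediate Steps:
$M = 3 - 4 i \sqrt{3}$ ($M = 3 - \sqrt{-24 - 24} = 3 - \sqrt{-48} = 3 - 4 i \sqrt{3} \approx 3.0 - 6.9282 i$)
$K{\left(U,f \right)} = 3 + f - 4 i \sqrt{3}$ ($K{\left(U,f \right)} = f + \left(3 - 4 i \sqrt{3}\right) = 3 + f - 4 i \sqrt{3}$)
$K{\left(-127,141 \right)} - 1179 = \left(3 + 141 - 4 i \sqrt{3}\right) - 1179 = \left(144 - 4 i \sqrt{3}\right) - 1179 = -1035 - 4 i \sqrt{3}$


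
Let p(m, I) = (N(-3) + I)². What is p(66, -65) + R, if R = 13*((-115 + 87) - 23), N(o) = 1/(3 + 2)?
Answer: 88401/25 ≈ 3536.0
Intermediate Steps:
N(o) = ⅕ (N(o) = 1/5 = ⅕)
p(m, I) = (⅕ + I)²
R = -663 (R = 13*(-28 - 23) = 13*(-51) = -663)
p(66, -65) + R = (1 + 5*(-65))²/25 - 663 = (1 - 325)²/25 - 663 = (1/25)*(-324)² - 663 = (1/25)*104976 - 663 = 104976/25 - 663 = 88401/25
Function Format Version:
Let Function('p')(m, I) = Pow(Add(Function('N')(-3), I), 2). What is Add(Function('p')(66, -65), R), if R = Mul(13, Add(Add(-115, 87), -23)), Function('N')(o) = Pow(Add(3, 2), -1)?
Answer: Rational(88401, 25) ≈ 3536.0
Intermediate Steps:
Function('N')(o) = Rational(1, 5) (Function('N')(o) = Pow(5, -1) = Rational(1, 5))
Function('p')(m, I) = Pow(Add(Rational(1, 5), I), 2)
R = -663 (R = Mul(13, Add(-28, -23)) = Mul(13, -51) = -663)
Add(Function('p')(66, -65), R) = Add(Mul(Rational(1, 25), Pow(Add(1, Mul(5, -65)), 2)), -663) = Add(Mul(Rational(1, 25), Pow(Add(1, -325), 2)), -663) = Add(Mul(Rational(1, 25), Pow(-324, 2)), -663) = Add(Mul(Rational(1, 25), 104976), -663) = Add(Rational(104976, 25), -663) = Rational(88401, 25)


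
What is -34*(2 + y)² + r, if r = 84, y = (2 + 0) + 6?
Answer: -3316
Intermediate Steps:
y = 8 (y = 2 + 6 = 8)
-34*(2 + y)² + r = -34*(2 + 8)² + 84 = -34*10² + 84 = -34*100 + 84 = -3400 + 84 = -3316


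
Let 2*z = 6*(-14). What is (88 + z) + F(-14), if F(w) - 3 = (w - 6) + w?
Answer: 15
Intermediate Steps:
F(w) = -3 + 2*w (F(w) = 3 + ((w - 6) + w) = 3 + ((-6 + w) + w) = 3 + (-6 + 2*w) = -3 + 2*w)
z = -42 (z = (6*(-14))/2 = (1/2)*(-84) = -42)
(88 + z) + F(-14) = (88 - 42) + (-3 + 2*(-14)) = 46 + (-3 - 28) = 46 - 31 = 15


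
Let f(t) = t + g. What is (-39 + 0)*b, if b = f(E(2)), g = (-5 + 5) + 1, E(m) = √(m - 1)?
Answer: -78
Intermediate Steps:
E(m) = √(-1 + m)
g = 1 (g = 0 + 1 = 1)
f(t) = 1 + t (f(t) = t + 1 = 1 + t)
b = 2 (b = 1 + √(-1 + 2) = 1 + √1 = 1 + 1 = 2)
(-39 + 0)*b = (-39 + 0)*2 = -39*2 = -78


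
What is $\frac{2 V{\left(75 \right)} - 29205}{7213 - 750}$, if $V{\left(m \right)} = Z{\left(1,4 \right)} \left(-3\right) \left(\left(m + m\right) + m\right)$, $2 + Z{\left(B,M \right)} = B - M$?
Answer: $- \frac{22455}{6463} \approx -3.4744$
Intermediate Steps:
$Z{\left(B,M \right)} = -2 + B - M$ ($Z{\left(B,M \right)} = -2 + \left(B - M\right) = -2 + B - M$)
$V{\left(m \right)} = 45 m$ ($V{\left(m \right)} = \left(-2 + 1 - 4\right) \left(-3\right) \left(\left(m + m\right) + m\right) = \left(-2 + 1 - 4\right) \left(-3\right) \left(2 m + m\right) = \left(-5\right) \left(-3\right) 3 m = 15 \cdot 3 m = 45 m$)
$\frac{2 V{\left(75 \right)} - 29205}{7213 - 750} = \frac{2 \cdot 45 \cdot 75 - 29205}{7213 - 750} = \frac{2 \cdot 3375 - 29205}{6463} = \left(6750 - 29205\right) \frac{1}{6463} = \left(-22455\right) \frac{1}{6463} = - \frac{22455}{6463}$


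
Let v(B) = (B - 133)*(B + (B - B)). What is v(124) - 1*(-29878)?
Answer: 28762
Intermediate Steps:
v(B) = B*(-133 + B) (v(B) = (-133 + B)*(B + 0) = (-133 + B)*B = B*(-133 + B))
v(124) - 1*(-29878) = 124*(-133 + 124) - 1*(-29878) = 124*(-9) + 29878 = -1116 + 29878 = 28762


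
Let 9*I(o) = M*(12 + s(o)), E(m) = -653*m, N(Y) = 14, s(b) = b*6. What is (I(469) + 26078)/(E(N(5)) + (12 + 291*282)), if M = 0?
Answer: 13039/36466 ≈ 0.35757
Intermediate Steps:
s(b) = 6*b
I(o) = 0 (I(o) = (0*(12 + 6*o))/9 = (⅑)*0 = 0)
(I(469) + 26078)/(E(N(5)) + (12 + 291*282)) = (0 + 26078)/(-653*14 + (12 + 291*282)) = 26078/(-9142 + (12 + 82062)) = 26078/(-9142 + 82074) = 26078/72932 = 26078*(1/72932) = 13039/36466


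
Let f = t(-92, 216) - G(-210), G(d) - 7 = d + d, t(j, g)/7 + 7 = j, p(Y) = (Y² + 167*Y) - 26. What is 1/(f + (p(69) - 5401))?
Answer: 1/10577 ≈ 9.4545e-5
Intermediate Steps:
p(Y) = -26 + Y² + 167*Y
t(j, g) = -49 + 7*j
G(d) = 7 + 2*d (G(d) = 7 + (d + d) = 7 + 2*d)
f = -280 (f = (-49 + 7*(-92)) - (7 + 2*(-210)) = (-49 - 644) - (7 - 420) = -693 - 1*(-413) = -693 + 413 = -280)
1/(f + (p(69) - 5401)) = 1/(-280 + ((-26 + 69² + 167*69) - 5401)) = 1/(-280 + ((-26 + 4761 + 11523) - 5401)) = 1/(-280 + (16258 - 5401)) = 1/(-280 + 10857) = 1/10577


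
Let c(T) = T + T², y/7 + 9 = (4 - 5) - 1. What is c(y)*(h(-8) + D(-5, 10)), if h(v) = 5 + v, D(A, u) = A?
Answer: -46816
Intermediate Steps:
y = -77 (y = -63 + 7*((4 - 5) - 1) = -63 + 7*(-1 - 1) = -63 + 7*(-2) = -63 - 14 = -77)
c(y)*(h(-8) + D(-5, 10)) = (-77*(1 - 77))*((5 - 8) - 5) = (-77*(-76))*(-3 - 5) = 5852*(-8) = -46816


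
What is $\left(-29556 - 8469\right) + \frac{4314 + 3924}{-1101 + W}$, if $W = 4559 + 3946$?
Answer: $- \frac{46921477}{1234} \approx -38024.0$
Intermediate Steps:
$W = 8505$
$\left(-29556 - 8469\right) + \frac{4314 + 3924}{-1101 + W} = \left(-29556 - 8469\right) + \frac{4314 + 3924}{-1101 + 8505} = -38025 + \frac{8238}{7404} = -38025 + 8238 \cdot \frac{1}{7404} = -38025 + \frac{1373}{1234} = - \frac{46921477}{1234}$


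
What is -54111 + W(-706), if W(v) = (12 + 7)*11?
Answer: -53902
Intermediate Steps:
W(v) = 209 (W(v) = 19*11 = 209)
-54111 + W(-706) = -54111 + 209 = -53902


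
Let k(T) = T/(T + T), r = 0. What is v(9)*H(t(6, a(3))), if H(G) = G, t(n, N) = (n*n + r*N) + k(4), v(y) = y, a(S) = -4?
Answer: 657/2 ≈ 328.50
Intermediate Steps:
k(T) = 1/2 (k(T) = T/((2*T)) = T*(1/(2*T)) = 1/2)
t(n, N) = 1/2 + n**2 (t(n, N) = (n*n + 0*N) + 1/2 = (n**2 + 0) + 1/2 = n**2 + 1/2 = 1/2 + n**2)
v(9)*H(t(6, a(3))) = 9*(1/2 + 6**2) = 9*(1/2 + 36) = 9*(73/2) = 657/2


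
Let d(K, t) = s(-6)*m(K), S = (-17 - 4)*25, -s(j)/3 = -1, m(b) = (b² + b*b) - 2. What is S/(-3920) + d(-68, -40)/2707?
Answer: 3147261/303184 ≈ 10.381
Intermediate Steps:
m(b) = -2 + 2*b² (m(b) = (b² + b²) - 2 = 2*b² - 2 = -2 + 2*b²)
s(j) = 3 (s(j) = -3*(-1) = 3)
S = -525 (S = -21*25 = -525)
d(K, t) = -6 + 6*K² (d(K, t) = 3*(-2 + 2*K²) = -6 + 6*K²)
S/(-3920) + d(-68, -40)/2707 = -525/(-3920) + (-6 + 6*(-68)²)/2707 = -525*(-1/3920) + (-6 + 6*4624)*(1/2707) = 15/112 + (-6 + 27744)*(1/2707) = 15/112 + 27738*(1/2707) = 15/112 + 27738/2707 = 3147261/303184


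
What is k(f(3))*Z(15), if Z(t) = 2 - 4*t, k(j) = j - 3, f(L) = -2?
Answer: 290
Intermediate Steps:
k(j) = -3 + j
k(f(3))*Z(15) = (-3 - 2)*(2 - 4*15) = -5*(2 - 60) = -5*(-58) = 290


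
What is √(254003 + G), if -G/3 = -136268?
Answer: √662807 ≈ 814.13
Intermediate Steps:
G = 408804 (G = -3*(-136268) = 408804)
√(254003 + G) = √(254003 + 408804) = √662807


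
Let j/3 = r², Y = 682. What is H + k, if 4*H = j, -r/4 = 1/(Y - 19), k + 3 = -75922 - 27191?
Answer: -15108865664/146523 ≈ -1.0312e+5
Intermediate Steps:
k = -103116 (k = -3 + (-75922 - 27191) = -3 - 103113 = -103116)
r = -4/663 (r = -4/(682 - 19) = -4/663 ≈ -0.0060332)
j = 16/146523 (j = 3*(-4/663)² = 3*(16/439569) = 16/146523 ≈ 0.00010920)
H = 4/146523 (H = (¼)*(16/146523) = 4/146523 ≈ 2.7299e-5)
H + k = 4/146523 - 103116 = -15108865664/146523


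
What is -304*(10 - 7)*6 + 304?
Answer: -5168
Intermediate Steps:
-304*(10 - 7)*6 + 304 = -912*6 + 304 = -304*18 + 304 = -5472 + 304 = -5168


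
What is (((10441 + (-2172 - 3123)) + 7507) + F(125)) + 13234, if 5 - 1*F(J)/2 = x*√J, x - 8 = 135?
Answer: 25897 - 1430*√5 ≈ 22699.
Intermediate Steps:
x = 143 (x = 8 + 135 = 143)
F(J) = 10 - 286*√J
(((10441 + (-2172 - 3123)) + 7507) + F(125)) + 13234 = (((10441 + (-2172 - 3123)) + 7507) + (10 - 1430*√5)) + 13234 = (((10441 - 5295) + 7507) + (10 - 1430*√5)) + 13234 = ((5146 + 7507) + (10 - 1430*√5)) + 13234 = (12653 + (10 - 1430*√5)) + 13234 = (12663 - 1430*√5) + 13234 = 25897 - 1430*√5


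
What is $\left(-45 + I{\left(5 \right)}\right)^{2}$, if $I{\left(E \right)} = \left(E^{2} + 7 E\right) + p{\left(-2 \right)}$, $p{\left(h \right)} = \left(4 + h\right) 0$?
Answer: $225$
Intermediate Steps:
$p{\left(h \right)} = 0$
$I{\left(E \right)} = E^{2} + 7 E$ ($I{\left(E \right)} = \left(E^{2} + 7 E\right) + 0 = E^{2} + 7 E$)
$\left(-45 + I{\left(5 \right)}\right)^{2} = \left(-45 + 5 \left(7 + 5\right)\right)^{2} = \left(-45 + 5 \cdot 12\right)^{2} = \left(-45 + 60\right)^{2} = 15^{2} = 225$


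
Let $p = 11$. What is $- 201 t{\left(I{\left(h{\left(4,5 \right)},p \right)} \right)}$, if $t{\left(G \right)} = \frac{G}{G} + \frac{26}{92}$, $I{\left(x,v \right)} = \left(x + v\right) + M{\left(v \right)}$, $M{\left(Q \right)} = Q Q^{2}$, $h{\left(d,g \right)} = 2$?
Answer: $- \frac{11859}{46} \approx -257.8$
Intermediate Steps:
$M{\left(Q \right)} = Q^{3}$
$I{\left(x,v \right)} = v + x + v^{3}$ ($I{\left(x,v \right)} = \left(x + v\right) + v^{3} = \left(v + x\right) + v^{3} = v + x + v^{3}$)
$t{\left(G \right)} = \frac{59}{46}$ ($t{\left(G \right)} = 1 + 26 \cdot \frac{1}{92} = 1 + \frac{13}{46} = \frac{59}{46}$)
$- 201 t{\left(I{\left(h{\left(4,5 \right)},p \right)} \right)} = \left(-201\right) \frac{59}{46} = - \frac{11859}{46}$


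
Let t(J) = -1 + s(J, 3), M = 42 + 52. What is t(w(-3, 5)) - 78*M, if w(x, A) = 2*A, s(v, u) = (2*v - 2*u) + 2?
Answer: -7317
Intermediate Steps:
M = 94
s(v, u) = 2 - 2*u + 2*v (s(v, u) = (-2*u + 2*v) + 2 = 2 - 2*u + 2*v)
t(J) = -5 + 2*J (t(J) = -1 + (2 - 2*3 + 2*J) = -1 + (2 - 6 + 2*J) = -1 + (-4 + 2*J) = -5 + 2*J)
t(w(-3, 5)) - 78*M = (-5 + 2*(2*5)) - 78*94 = (-5 + 2*10) - 7332 = (-5 + 20) - 7332 = 15 - 7332 = -7317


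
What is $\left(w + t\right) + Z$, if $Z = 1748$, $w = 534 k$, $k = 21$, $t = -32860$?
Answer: $-19898$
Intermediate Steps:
$w = 11214$ ($w = 534 \cdot 21 = 11214$)
$\left(w + t\right) + Z = \left(11214 - 32860\right) + 1748 = -21646 + 1748 = -19898$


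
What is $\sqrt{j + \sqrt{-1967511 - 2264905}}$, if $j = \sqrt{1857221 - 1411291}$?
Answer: $\sqrt{\sqrt{445930} + 4 i \sqrt{264526}} \approx 37.621 + 27.342 i$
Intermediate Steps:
$j = \sqrt{445930} \approx 667.78$
$\sqrt{j + \sqrt{-1967511 - 2264905}} = \sqrt{\sqrt{445930} + \sqrt{-1967511 - 2264905}} = \sqrt{\sqrt{445930} + \sqrt{-4232416}} = \sqrt{\sqrt{445930} + 4 i \sqrt{264526}}$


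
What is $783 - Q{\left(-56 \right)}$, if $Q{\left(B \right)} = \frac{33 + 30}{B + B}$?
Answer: $\frac{12537}{16} \approx 783.56$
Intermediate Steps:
$Q{\left(B \right)} = \frac{63}{2 B}$
$783 - Q{\left(-56 \right)} = 783 - \frac{63}{2 \left(-56\right)} = 783 - \frac{63}{2} \left(- \frac{1}{56}\right) = 783 - - \frac{9}{16} = 783 + \frac{9}{16} = \frac{12537}{16}$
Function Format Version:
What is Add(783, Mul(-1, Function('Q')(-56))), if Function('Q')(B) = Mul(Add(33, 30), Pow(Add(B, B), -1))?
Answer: Rational(12537, 16) ≈ 783.56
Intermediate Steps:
Function('Q')(B) = Mul(Rational(63, 2), Pow(B, -1)) (Function('Q')(B) = Mul(63, Pow(Mul(2, B), -1)) = Mul(63, Mul(Rational(1, 2), Pow(B, -1))) = Mul(Rational(63, 2), Pow(B, -1)))
Add(783, Mul(-1, Function('Q')(-56))) = Add(783, Mul(-1, Mul(Rational(63, 2), Pow(-56, -1)))) = Add(783, Mul(-1, Mul(Rational(63, 2), Rational(-1, 56)))) = Add(783, Mul(-1, Rational(-9, 16))) = Add(783, Rational(9, 16)) = Rational(12537, 16)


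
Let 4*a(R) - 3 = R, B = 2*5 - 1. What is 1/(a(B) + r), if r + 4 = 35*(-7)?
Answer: -1/246 ≈ -0.0040650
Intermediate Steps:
B = 9 (B = 10 - 1 = 9)
a(R) = 3/4 + R/4
r = -249 (r = -4 + 35*(-7) = -4 - 245 = -249)
1/(a(B) + r) = 1/((3/4 + (1/4)*9) - 249) = 1/((3/4 + 9/4) - 249) = 1/(3 - 249) = 1/(-246) = -1/246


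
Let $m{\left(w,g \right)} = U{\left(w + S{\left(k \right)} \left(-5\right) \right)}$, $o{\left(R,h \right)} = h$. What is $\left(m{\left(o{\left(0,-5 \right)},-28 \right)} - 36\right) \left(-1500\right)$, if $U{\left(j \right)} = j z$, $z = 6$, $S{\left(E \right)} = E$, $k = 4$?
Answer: $279000$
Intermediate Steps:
$U{\left(j \right)} = 6 j$ ($U{\left(j \right)} = j 6 = 6 j$)
$m{\left(w,g \right)} = -120 + 6 w$ ($m{\left(w,g \right)} = 6 \left(w + 4 \left(-5\right)\right) = 6 \left(w - 20\right) = 6 \left(-20 + w\right) = -120 + 6 w$)
$\left(m{\left(o{\left(0,-5 \right)},-28 \right)} - 36\right) \left(-1500\right) = \left(\left(-120 + 6 \left(-5\right)\right) - 36\right) \left(-1500\right) = \left(\left(-120 - 30\right) - 36\right) \left(-1500\right) = \left(-150 - 36\right) \left(-1500\right) = \left(-186\right) \left(-1500\right) = 279000$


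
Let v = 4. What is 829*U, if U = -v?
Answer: -3316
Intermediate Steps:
U = -4 (U = -1*4 = -4)
829*U = 829*(-4) = -3316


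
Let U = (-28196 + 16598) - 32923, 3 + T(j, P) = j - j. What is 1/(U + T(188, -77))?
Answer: -1/44524 ≈ -2.2460e-5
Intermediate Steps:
T(j, P) = -3 (T(j, P) = -3 + (j - j) = -3 + 0 = -3)
U = -44521 (U = -11598 - 32923 = -44521)
1/(U + T(188, -77)) = 1/(-44521 - 3) = 1/(-44524) = -1/44524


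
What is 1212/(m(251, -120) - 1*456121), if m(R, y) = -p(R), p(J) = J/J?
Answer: -606/228061 ≈ -0.0026572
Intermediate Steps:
p(J) = 1
m(R, y) = -1 (m(R, y) = -1*1 = -1)
1212/(m(251, -120) - 1*456121) = 1212/(-1 - 1*456121) = 1212/(-1 - 456121) = 1212/(-456122) = 1212*(-1/456122) = -606/228061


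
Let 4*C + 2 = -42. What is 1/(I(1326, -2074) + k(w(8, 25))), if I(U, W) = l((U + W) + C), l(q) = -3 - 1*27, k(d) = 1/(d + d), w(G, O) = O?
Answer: -50/1499 ≈ -0.033356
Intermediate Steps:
C = -11 (C = -½ + (¼)*(-42) = -½ - 21/2 = -11)
k(d) = 1/(2*d)
l(q) = -30 (l(q) = -3 - 27 = -30)
I(U, W) = -30
1/(I(1326, -2074) + k(w(8, 25))) = 1/(-30 + (½)/25) = 1/(-30 + (½)*(1/25)) = 1/(-30 + 1/50) = 1/(-1499/50) = -50/1499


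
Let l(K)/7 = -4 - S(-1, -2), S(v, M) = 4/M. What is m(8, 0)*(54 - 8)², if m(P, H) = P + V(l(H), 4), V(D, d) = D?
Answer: -12696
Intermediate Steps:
l(K) = -14 (l(K) = 7*(-4 - 4/(-2)) = 7*(-4 - 4*(-1)/2) = 7*(-4 - 1*(-2)) = 7*(-4 + 2) = 7*(-2) = -14)
m(P, H) = -14 + P (m(P, H) = P - 14 = -14 + P)
m(8, 0)*(54 - 8)² = (-14 + 8)*(54 - 8)² = -6*46² = -6*2116 = -12696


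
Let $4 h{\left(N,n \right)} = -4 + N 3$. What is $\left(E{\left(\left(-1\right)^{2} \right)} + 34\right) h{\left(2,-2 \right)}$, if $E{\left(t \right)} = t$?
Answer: $\frac{35}{2} \approx 17.5$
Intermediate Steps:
$h{\left(N,n \right)} = -1 + \frac{3 N}{4}$ ($h{\left(N,n \right)} = \frac{-4 + N 3}{4} = \frac{-4 + 3 N}{4} = -1 + \frac{3 N}{4}$)
$\left(E{\left(\left(-1\right)^{2} \right)} + 34\right) h{\left(2,-2 \right)} = \left(\left(-1\right)^{2} + 34\right) \left(-1 + \frac{3}{4} \cdot 2\right) = \left(1 + 34\right) \left(-1 + \frac{3}{2}\right) = 35 \cdot \frac{1}{2} = \frac{35}{2}$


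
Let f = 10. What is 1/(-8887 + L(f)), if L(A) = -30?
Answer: -1/8917 ≈ -0.00011215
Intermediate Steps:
1/(-8887 + L(f)) = 1/(-8887 - 30) = 1/(-8917) = -1/8917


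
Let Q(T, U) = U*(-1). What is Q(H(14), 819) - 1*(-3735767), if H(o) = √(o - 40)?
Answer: 3734948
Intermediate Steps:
H(o) = √(-40 + o)
Q(T, U) = -U
Q(H(14), 819) - 1*(-3735767) = -1*819 - 1*(-3735767) = -819 + 3735767 = 3734948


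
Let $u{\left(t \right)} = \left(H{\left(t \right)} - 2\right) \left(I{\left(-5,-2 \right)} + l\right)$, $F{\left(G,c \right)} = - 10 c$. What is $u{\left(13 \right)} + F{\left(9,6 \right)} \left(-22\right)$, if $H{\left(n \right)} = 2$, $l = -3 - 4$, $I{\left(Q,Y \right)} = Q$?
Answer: $1320$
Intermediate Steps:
$l = -7$ ($l = -3 - 4 = -7$)
$u{\left(t \right)} = 0$ ($u{\left(t \right)} = \left(2 - 2\right) \left(-5 - 7\right) = 0 \left(-12\right) = 0$)
$u{\left(13 \right)} + F{\left(9,6 \right)} \left(-22\right) = 0 + \left(-10\right) 6 \left(-22\right) = 0 - -1320 = 0 + 1320 = 1320$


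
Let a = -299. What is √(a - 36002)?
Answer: I*√36301 ≈ 190.53*I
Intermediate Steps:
√(a - 36002) = √(-299 - 36002) = √(-36301) = I*√36301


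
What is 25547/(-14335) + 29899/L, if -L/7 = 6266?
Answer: -1549144679/628761770 ≈ -2.4638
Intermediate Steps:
L = -43862 (L = -7*6266 = -43862)
25547/(-14335) + 29899/L = 25547/(-14335) + 29899/(-43862) = 25547*(-1/14335) + 29899*(-1/43862) = -25547/14335 - 29899/43862 = -1549144679/628761770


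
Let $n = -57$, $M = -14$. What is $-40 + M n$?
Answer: $758$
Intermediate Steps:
$-40 + M n = -40 - -798 = -40 + 798 = 758$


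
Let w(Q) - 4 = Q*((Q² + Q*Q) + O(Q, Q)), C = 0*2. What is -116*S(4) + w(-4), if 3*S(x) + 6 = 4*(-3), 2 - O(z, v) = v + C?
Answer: 548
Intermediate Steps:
C = 0
O(z, v) = 2 - v (O(z, v) = 2 - (v + 0) = 2 - v)
w(Q) = 4 + Q*(2 - Q + 2*Q²) (w(Q) = 4 + Q*((Q² + Q*Q) + (2 - Q)) = 4 + Q*((Q² + Q²) + (2 - Q)) = 4 + Q*(2*Q² + (2 - Q)) = 4 + Q*(2 - Q + 2*Q²))
S(x) = -6 (S(x) = -2 + (4*(-3))/3 = -2 + (⅓)*(-12) = -2 - 4 = -6)
-116*S(4) + w(-4) = -116*(-6) + (4 + 2*(-4)³ - 1*(-4)*(-2 - 4)) = 696 + (4 + 2*(-64) - 1*(-4)*(-6)) = 696 + (4 - 128 - 24) = 696 - 148 = 548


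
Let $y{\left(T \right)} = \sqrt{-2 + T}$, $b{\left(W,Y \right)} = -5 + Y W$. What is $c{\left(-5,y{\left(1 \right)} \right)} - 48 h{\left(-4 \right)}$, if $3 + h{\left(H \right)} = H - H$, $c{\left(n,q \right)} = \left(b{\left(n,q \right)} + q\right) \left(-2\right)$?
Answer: $154 + 8 i \approx 154.0 + 8.0 i$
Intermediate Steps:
$b{\left(W,Y \right)} = -5 + W Y$
$c{\left(n,q \right)} = 10 - 2 q - 2 n q$ ($c{\left(n,q \right)} = \left(\left(-5 + n q\right) + q\right) \left(-2\right) = \left(-5 + q + n q\right) \left(-2\right) = 10 - 2 q - 2 n q$)
$h{\left(H \right)} = -3$ ($h{\left(H \right)} = -3 + \left(H - H\right) = -3 + 0 = -3$)
$c{\left(-5,y{\left(1 \right)} \right)} - 48 h{\left(-4 \right)} = \left(10 - 2 \sqrt{-2 + 1} - - 10 \sqrt{-2 + 1}\right) - -144 = \left(10 - 2 \sqrt{-1} - - 10 \sqrt{-1}\right) + 144 = \left(10 - 2 i - - 10 i\right) + 144 = \left(10 - 2 i + 10 i\right) + 144 = \left(10 + 8 i\right) + 144 = 154 + 8 i$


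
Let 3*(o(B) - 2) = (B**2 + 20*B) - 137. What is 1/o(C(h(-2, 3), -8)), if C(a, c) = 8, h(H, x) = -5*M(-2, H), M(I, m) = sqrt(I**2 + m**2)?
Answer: 1/31 ≈ 0.032258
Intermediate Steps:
h(H, x) = -5*sqrt(4 + H**2) (h(H, x) = -5*sqrt((-2)**2 + H**2) = -5*sqrt(4 + H**2))
o(B) = -131/3 + B**2/3 + 20*B/3 (o(B) = 2 + ((B**2 + 20*B) - 137)/3 = 2 + (-137 + B**2 + 20*B)/3 = 2 + (-137/3 + B**2/3 + 20*B/3) = -131/3 + B**2/3 + 20*B/3)
1/o(C(h(-2, 3), -8)) = 1/(-131/3 + (1/3)*8**2 + (20/3)*8) = 1/(-131/3 + (1/3)*64 + 160/3) = 1/(-131/3 + 64/3 + 160/3) = 1/31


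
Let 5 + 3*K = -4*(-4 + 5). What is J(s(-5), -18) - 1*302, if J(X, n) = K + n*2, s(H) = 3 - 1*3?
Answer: -341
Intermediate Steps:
s(H) = 0 (s(H) = 3 - 3 = 0)
K = -3 (K = -5/3 + (-4*(-4 + 5))/3 = -5/3 + (-4*1)/3 = -5/3 + (⅓)*(-4) = -5/3 - 4/3 = -3)
J(X, n) = -3 + 2*n (J(X, n) = -3 + n*2 = -3 + 2*n)
J(s(-5), -18) - 1*302 = (-3 + 2*(-18)) - 1*302 = (-3 - 36) - 302 = -39 - 302 = -341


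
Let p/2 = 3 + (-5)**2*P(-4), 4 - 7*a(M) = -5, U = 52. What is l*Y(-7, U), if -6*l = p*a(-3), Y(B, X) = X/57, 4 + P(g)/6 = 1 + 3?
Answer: -156/133 ≈ -1.1729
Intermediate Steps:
P(g) = 0 (P(g) = -24 + 6*(1 + 3) = -24 + 6*4 = -24 + 24 = 0)
a(M) = 9/7 (a(M) = 4/7 - 1/7*(-5) = 4/7 + 5/7 = 9/7)
Y(B, X) = X/57 (Y(B, X) = X*(1/57) = X/57)
p = 6 (p = 2*(3 + (-5)**2*0) = 2*(3 + 25*0) = 2*(3 + 0) = 2*3 = 6)
l = -9/7 ≈ -1.2857
l*Y(-7, U) = -3*52/133 = -9/7*52/57 = -156/133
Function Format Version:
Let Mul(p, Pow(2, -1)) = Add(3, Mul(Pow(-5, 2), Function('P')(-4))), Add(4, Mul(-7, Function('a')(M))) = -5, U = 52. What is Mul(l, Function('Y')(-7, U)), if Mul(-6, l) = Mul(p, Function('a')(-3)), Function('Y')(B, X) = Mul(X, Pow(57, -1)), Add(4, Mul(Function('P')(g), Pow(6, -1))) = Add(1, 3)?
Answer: Rational(-156, 133) ≈ -1.1729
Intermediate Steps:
Function('P')(g) = 0 (Function('P')(g) = Add(-24, Mul(6, Add(1, 3))) = Add(-24, Mul(6, 4)) = Add(-24, 24) = 0)
Function('a')(M) = Rational(9, 7) (Function('a')(M) = Add(Rational(4, 7), Mul(Rational(-1, 7), -5)) = Add(Rational(4, 7), Rational(5, 7)) = Rational(9, 7))
Function('Y')(B, X) = Mul(Rational(1, 57), X) (Function('Y')(B, X) = Mul(X, Rational(1, 57)) = Mul(Rational(1, 57), X))
p = 6 (p = Mul(2, Add(3, Mul(Pow(-5, 2), 0))) = Mul(2, Add(3, Mul(25, 0))) = Mul(2, Add(3, 0)) = Mul(2, 3) = 6)
l = Rational(-9, 7) (l = Mul(Rational(-1, 6), Mul(6, Rational(9, 7))) = Mul(Rational(-1, 6), Rational(54, 7)) = Rational(-9, 7) ≈ -1.2857)
Mul(l, Function('Y')(-7, U)) = Mul(Rational(-9, 7), Mul(Rational(1, 57), 52)) = Mul(Rational(-9, 7), Rational(52, 57)) = Rational(-156, 133)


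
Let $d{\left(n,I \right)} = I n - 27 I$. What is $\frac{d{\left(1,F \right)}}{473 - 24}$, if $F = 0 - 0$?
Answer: $0$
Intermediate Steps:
$F = 0$ ($F = 0 + 0 = 0$)
$d{\left(n,I \right)} = - 27 I + I n$
$\frac{d{\left(1,F \right)}}{473 - 24} = \frac{0 \left(-27 + 1\right)}{473 - 24} = \frac{0 \left(-26\right)}{449} = \frac{1}{449} \cdot 0 = 0$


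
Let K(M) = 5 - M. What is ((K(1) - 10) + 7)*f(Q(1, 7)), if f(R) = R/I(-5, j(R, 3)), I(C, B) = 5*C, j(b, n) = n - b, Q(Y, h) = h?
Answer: -7/25 ≈ -0.28000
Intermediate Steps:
f(R) = -R/25 (f(R) = R/((5*(-5))) = R/(-25) = R*(-1/25) = -R/25)
((K(1) - 10) + 7)*f(Q(1, 7)) = (((5 - 1*1) - 10) + 7)*(-1/25*7) = (((5 - 1) - 10) + 7)*(-7/25) = ((4 - 10) + 7)*(-7/25) = (-6 + 7)*(-7/25) = 1*(-7/25) = -7/25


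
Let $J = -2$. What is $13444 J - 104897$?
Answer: $-131785$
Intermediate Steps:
$13444 J - 104897 = 13444 \left(-2\right) - 104897 = -26888 - 104897 = -131785$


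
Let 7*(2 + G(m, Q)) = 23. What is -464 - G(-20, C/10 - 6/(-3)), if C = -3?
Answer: -3257/7 ≈ -465.29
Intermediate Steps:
G(m, Q) = 9/7 (G(m, Q) = -2 + (1/7)*23 = -2 + 23/7 = 9/7)
-464 - G(-20, C/10 - 6/(-3)) = -464 - 1*9/7 = -464 - 9/7 = -3257/7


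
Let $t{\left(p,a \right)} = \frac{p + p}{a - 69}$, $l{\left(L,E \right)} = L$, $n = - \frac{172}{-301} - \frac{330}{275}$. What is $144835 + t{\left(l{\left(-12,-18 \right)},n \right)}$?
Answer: $\frac{352963735}{2437} \approx 1.4484 \cdot 10^{5}$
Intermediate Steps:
$n = - \frac{22}{35}$ ($n = \left(-172\right) \left(- \frac{1}{301}\right) - \frac{6}{5} = \frac{4}{7} - \frac{6}{5} = - \frac{22}{35} \approx -0.62857$)
$t{\left(p,a \right)} = \frac{2 p}{-69 + a}$
$144835 + t{\left(l{\left(-12,-18 \right)},n \right)} = 144835 + 2 \left(-12\right) \frac{1}{-69 - \frac{22}{35}} = 144835 + 2 \left(-12\right) \frac{1}{- \frac{2437}{35}} = 144835 + 2 \left(-12\right) \left(- \frac{35}{2437}\right) = 144835 + \frac{840}{2437} = \frac{352963735}{2437}$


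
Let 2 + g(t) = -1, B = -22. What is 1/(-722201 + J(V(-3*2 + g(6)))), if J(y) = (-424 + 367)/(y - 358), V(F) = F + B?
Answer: -389/280936132 ≈ -1.3847e-6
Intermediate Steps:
g(t) = -3 (g(t) = -2 - 1 = -3)
V(F) = -22 + F (V(F) = F - 22 = -22 + F)
J(y) = -57/(-358 + y)
1/(-722201 + J(V(-3*2 + g(6)))) = 1/(-722201 - 57/(-358 + (-22 + (-3*2 - 3)))) = 1/(-722201 - 57/(-358 + (-22 + (-6 - 3)))) = 1/(-722201 - 57/(-358 + (-22 - 9))) = 1/(-722201 - 57/(-358 - 31)) = 1/(-722201 - 57/(-389)) = 1/(-722201 - 57*(-1/389)) = 1/(-722201 + 57/389) = 1/(-280936132/389) = -389/280936132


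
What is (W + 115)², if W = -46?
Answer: 4761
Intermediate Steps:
(W + 115)² = (-46 + 115)² = 69² = 4761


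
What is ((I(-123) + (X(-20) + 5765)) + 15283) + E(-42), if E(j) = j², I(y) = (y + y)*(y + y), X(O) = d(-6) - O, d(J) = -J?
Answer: 83354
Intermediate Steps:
X(O) = 6 - O (X(O) = -1*(-6) - O = 6 - O)
I(y) = 4*y² (I(y) = (2*y)*(2*y) = 4*y²)
((I(-123) + (X(-20) + 5765)) + 15283) + E(-42) = ((4*(-123)² + ((6 - 1*(-20)) + 5765)) + 15283) + (-42)² = ((4*15129 + ((6 + 20) + 5765)) + 15283) + 1764 = ((60516 + (26 + 5765)) + 15283) + 1764 = ((60516 + 5791) + 15283) + 1764 = (66307 + 15283) + 1764 = 81590 + 1764 = 83354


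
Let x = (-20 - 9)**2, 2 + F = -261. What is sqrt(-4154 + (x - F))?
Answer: 5*I*sqrt(122) ≈ 55.227*I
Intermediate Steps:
F = -263 (F = -2 - 261 = -263)
x = 841 (x = (-29)**2 = 841)
sqrt(-4154 + (x - F)) = sqrt(-4154 + (841 - 1*(-263))) = sqrt(-4154 + (841 + 263)) = sqrt(-4154 + 1104) = sqrt(-3050) = 5*I*sqrt(122)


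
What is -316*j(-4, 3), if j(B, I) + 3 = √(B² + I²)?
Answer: -632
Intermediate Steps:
j(B, I) = -3 + √(B² + I²)
-316*j(-4, 3) = -316*(-3 + √((-4)² + 3²)) = -316*(-3 + √(16 + 9)) = -316*(-3 + √25) = -316*(-3 + 5) = -316*2 = -632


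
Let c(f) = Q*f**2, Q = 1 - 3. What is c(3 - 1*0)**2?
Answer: 324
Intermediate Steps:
Q = -2
c(f) = -2*f**2
c(3 - 1*0)**2 = (-2*(3 - 1*0)**2)**2 = (-2*(3 + 0)**2)**2 = (-2*3**2)**2 = (-2*9)**2 = (-18)**2 = 324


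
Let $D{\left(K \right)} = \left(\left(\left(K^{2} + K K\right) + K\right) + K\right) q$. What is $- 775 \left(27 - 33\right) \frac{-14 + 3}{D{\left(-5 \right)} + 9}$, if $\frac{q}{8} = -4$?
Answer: $\frac{1650}{41} \approx 40.244$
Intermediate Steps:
$q = -32$ ($q = 8 \left(-4\right) = -32$)
$D{\left(K \right)} = - 64 K - 64 K^{2}$ ($D{\left(K \right)} = \left(\left(\left(K^{2} + K K\right) + K\right) + K\right) \left(-32\right) = \left(\left(\left(K^{2} + K^{2}\right) + K\right) + K\right) \left(-32\right) = \left(\left(2 K^{2} + K\right) + K\right) \left(-32\right) = \left(\left(K + 2 K^{2}\right) + K\right) \left(-32\right) = \left(2 K + 2 K^{2}\right) \left(-32\right) = - 64 K - 64 K^{2}$)
$- 775 \left(27 - 33\right) \frac{-14 + 3}{D{\left(-5 \right)} + 9} = - 775 \left(27 - 33\right) \frac{-14 + 3}{\left(-64\right) \left(-5\right) \left(1 - 5\right) + 9} = - 775 \left(- 6 \left(- \frac{11}{\left(-64\right) \left(-5\right) \left(-4\right) + 9}\right)\right) = - 775 \left(- 6 \left(- \frac{11}{-1280 + 9}\right)\right) = - 775 \left(- 6 \left(- \frac{11}{-1271}\right)\right) = - 775 \left(- 6 \left(\left(-11\right) \left(- \frac{1}{1271}\right)\right)\right) = - 775 \left(\left(-6\right) \frac{11}{1271}\right) = \left(-775\right) \left(- \frac{66}{1271}\right) = \frac{1650}{41}$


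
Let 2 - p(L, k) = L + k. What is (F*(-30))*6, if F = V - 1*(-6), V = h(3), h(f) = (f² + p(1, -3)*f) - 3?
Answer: -4320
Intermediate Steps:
p(L, k) = 2 - L - k (p(L, k) = 2 - (L + k) = 2 + (-L - k) = 2 - L - k)
h(f) = -3 + f² + 4*f (h(f) = (f² + (2 - 1*1 - 1*(-3))*f) - 3 = (f² + (2 - 1 + 3)*f) - 3 = (f² + 4*f) - 3 = -3 + f² + 4*f)
V = 18 (V = -3 + 3² + 4*3 = -3 + 9 + 12 = 18)
F = 24 (F = 18 - 1*(-6) = 18 + 6 = 24)
(F*(-30))*6 = (24*(-30))*6 = -720*6 = -4320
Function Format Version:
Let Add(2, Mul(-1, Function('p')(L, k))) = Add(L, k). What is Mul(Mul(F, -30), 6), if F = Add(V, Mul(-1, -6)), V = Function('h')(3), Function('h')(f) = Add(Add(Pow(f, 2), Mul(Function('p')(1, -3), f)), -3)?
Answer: -4320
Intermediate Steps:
Function('p')(L, k) = Add(2, Mul(-1, L), Mul(-1, k)) (Function('p')(L, k) = Add(2, Mul(-1, Add(L, k))) = Add(2, Add(Mul(-1, L), Mul(-1, k))) = Add(2, Mul(-1, L), Mul(-1, k)))
Function('h')(f) = Add(-3, Pow(f, 2), Mul(4, f)) (Function('h')(f) = Add(Add(Pow(f, 2), Mul(Add(2, Mul(-1, 1), Mul(-1, -3)), f)), -3) = Add(Add(Pow(f, 2), Mul(Add(2, -1, 3), f)), -3) = Add(Add(Pow(f, 2), Mul(4, f)), -3) = Add(-3, Pow(f, 2), Mul(4, f)))
V = 18 (V = Add(-3, Pow(3, 2), Mul(4, 3)) = Add(-3, 9, 12) = 18)
F = 24 (F = Add(18, Mul(-1, -6)) = Add(18, 6) = 24)
Mul(Mul(F, -30), 6) = Mul(Mul(24, -30), 6) = Mul(-720, 6) = -4320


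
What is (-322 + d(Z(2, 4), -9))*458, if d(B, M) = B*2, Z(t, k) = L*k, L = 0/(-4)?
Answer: -147476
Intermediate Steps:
L = 0 (L = 0*(-¼) = 0)
Z(t, k) = 0 (Z(t, k) = 0*k = 0)
d(B, M) = 2*B
(-322 + d(Z(2, 4), -9))*458 = (-322 + 2*0)*458 = (-322 + 0)*458 = -322*458 = -147476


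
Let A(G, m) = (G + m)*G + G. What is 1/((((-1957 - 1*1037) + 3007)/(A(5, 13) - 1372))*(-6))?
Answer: 1277/78 ≈ 16.372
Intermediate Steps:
A(G, m) = G + G*(G + m) (A(G, m) = G*(G + m) + G = G + G*(G + m))
1/((((-1957 - 1*1037) + 3007)/(A(5, 13) - 1372))*(-6)) = 1/((((-1957 - 1*1037) + 3007)/(5*(1 + 5 + 13) - 1372))*(-6)) = 1/((((-1957 - 1037) + 3007)/(5*19 - 1372))*(-6)) = 1/(((-2994 + 3007)/(95 - 1372))*(-6)) = 1/((13/(-1277))*(-6)) = 1/((13*(-1/1277))*(-6)) = 1/(-13/1277*(-6)) = 1/(78/1277) = 1277/78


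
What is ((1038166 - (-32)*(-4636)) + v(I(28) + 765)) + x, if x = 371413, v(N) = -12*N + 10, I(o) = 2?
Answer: 1252033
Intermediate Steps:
v(N) = 10 - 12*N
((1038166 - (-32)*(-4636)) + v(I(28) + 765)) + x = ((1038166 - (-32)*(-4636)) + (10 - 12*(2 + 765))) + 371413 = ((1038166 - 1*148352) + (10 - 12*767)) + 371413 = ((1038166 - 148352) + (10 - 9204)) + 371413 = (889814 - 9194) + 371413 = 880620 + 371413 = 1252033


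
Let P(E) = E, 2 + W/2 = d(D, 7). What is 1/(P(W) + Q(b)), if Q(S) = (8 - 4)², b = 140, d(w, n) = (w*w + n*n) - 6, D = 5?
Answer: 1/148 ≈ 0.0067568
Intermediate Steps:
d(w, n) = -6 + n² + w² (d(w, n) = (w² + n²) - 6 = (n² + w²) - 6 = -6 + n² + w²)
W = 132 (W = -4 + 2*(-6 + 7² + 5²) = -4 + 2*(-6 + 49 + 25) = -4 + 2*68 = -4 + 136 = 132)
Q(S) = 16 (Q(S) = 4² = 16)
1/(P(W) + Q(b)) = 1/(132 + 16) = 1/148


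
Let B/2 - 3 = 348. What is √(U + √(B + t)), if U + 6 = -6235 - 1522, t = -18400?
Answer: √(-7763 + I*√17698) ≈ 0.7549 + 88.111*I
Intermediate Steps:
U = -7763 (U = -6 + (-6235 - 1522) = -6 - 7757 = -7763)
B = 702 (B = 6 + 2*348 = 6 + 696 = 702)
√(U + √(B + t)) = √(-7763 + √(702 - 18400)) = √(-7763 + √(-17698)) = √(-7763 + I*√17698)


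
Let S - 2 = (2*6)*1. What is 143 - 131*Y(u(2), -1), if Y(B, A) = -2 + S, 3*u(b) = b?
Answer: -1429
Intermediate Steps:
u(b) = b/3
S = 14 (S = 2 + (2*6)*1 = 2 + 12*1 = 2 + 12 = 14)
Y(B, A) = 12 (Y(B, A) = -2 + 14 = 12)
143 - 131*Y(u(2), -1) = 143 - 131*12 = 143 - 1572 = -1429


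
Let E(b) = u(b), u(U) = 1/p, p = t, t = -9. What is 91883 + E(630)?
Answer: 826946/9 ≈ 91883.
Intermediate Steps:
p = -9
u(U) = -1/9 (u(U) = 1/(-9) = -1/9)
E(b) = -1/9
91883 + E(630) = 91883 - 1/9 = 826946/9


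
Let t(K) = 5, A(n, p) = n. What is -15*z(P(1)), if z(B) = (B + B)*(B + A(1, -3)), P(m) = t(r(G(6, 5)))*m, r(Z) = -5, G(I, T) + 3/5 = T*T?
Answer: -900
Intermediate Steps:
G(I, T) = -⅗ + T² (G(I, T) = -⅗ + T*T = -⅗ + T²)
P(m) = 5*m
z(B) = 2*B*(1 + B) (z(B) = (B + B)*(B + 1) = (2*B)*(1 + B) = 2*B*(1 + B))
-15*z(P(1)) = -30*5*1*(1 + 5*1) = -30*5*(1 + 5) = -30*5*6 = -15*60 = -900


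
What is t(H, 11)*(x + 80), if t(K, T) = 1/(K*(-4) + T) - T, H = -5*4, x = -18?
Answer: -62000/91 ≈ -681.32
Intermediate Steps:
H = -20
t(K, T) = 1/(T - 4*K) - T (t(K, T) = 1/(-4*K + T) - T = 1/(T - 4*K) - T)
t(H, 11)*(x + 80) = ((-1 + 11² - 4*(-20)*11)/(-1*11 + 4*(-20)))*(-18 + 80) = ((-1 + 121 + 880)/(-11 - 80))*62 = (1000/(-91))*62 = -1/91*1000*62 = -1000/91*62 = -62000/91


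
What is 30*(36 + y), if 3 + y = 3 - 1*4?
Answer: 960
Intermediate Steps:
y = -4 (y = -3 + (3 - 1*4) = -3 + (3 - 4) = -3 - 1 = -4)
30*(36 + y) = 30*(36 - 4) = 30*32 = 960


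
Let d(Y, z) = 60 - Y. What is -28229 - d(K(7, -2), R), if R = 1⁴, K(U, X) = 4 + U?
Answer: -28278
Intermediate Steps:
R = 1
-28229 - d(K(7, -2), R) = -28229 - (60 - (4 + 7)) = -28229 - (60 - 1*11) = -28229 - (60 - 11) = -28229 - 1*49 = -28229 - 49 = -28278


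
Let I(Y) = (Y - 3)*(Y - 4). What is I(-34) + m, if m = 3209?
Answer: 4615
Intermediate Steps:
I(Y) = (-4 + Y)*(-3 + Y) (I(Y) = (-3 + Y)*(-4 + Y) = (-4 + Y)*(-3 + Y))
I(-34) + m = (12 + (-34)² - 7*(-34)) + 3209 = (12 + 1156 + 238) + 3209 = 1406 + 3209 = 4615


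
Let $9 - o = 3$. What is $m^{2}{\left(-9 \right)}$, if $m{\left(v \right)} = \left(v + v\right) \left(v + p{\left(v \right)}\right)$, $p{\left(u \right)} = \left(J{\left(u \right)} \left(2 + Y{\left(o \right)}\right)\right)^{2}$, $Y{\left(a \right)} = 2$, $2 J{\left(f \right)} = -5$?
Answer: $2683044$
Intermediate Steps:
$o = 6$ ($o = 9 - 3 = 6$)
$J{\left(f \right)} = - \frac{5}{2}$ ($J{\left(f \right)} = \frac{1}{2} \left(-5\right) = - \frac{5}{2}$)
$p{\left(u \right)} = 100$ ($p{\left(u \right)} = \left(- \frac{5 \left(2 + 2\right)}{2}\right)^{2} = \left(\left(- \frac{5}{2}\right) 4\right)^{2} = \left(-10\right)^{2} = 100$)
$m{\left(v \right)} = 2 v \left(100 + v\right)$ ($m{\left(v \right)} = \left(v + v\right) \left(v + 100\right) = 2 v \left(100 + v\right)$)
$m^{2}{\left(-9 \right)} = \left(2 \left(-9\right) \left(100 - 9\right)\right)^{2} = \left(2 \left(-9\right) 91\right)^{2} = \left(-1638\right)^{2} = 2683044$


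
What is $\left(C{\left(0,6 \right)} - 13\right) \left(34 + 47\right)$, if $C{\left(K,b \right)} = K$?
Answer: $-1053$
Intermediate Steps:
$\left(C{\left(0,6 \right)} - 13\right) \left(34 + 47\right) = \left(0 - 13\right) \left(34 + 47\right) = \left(-13\right) 81 = -1053$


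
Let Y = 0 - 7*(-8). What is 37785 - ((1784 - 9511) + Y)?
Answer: 45456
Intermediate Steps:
Y = 56 (Y = 0 + 56 = 56)
37785 - ((1784 - 9511) + Y) = 37785 - ((1784 - 9511) + 56) = 37785 - (-7727 + 56) = 37785 - 1*(-7671) = 37785 + 7671 = 45456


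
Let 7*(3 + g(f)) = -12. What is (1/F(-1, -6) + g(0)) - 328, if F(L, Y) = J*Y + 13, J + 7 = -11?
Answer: -281802/847 ≈ -332.71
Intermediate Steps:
J = -18 (J = -7 - 11 = -18)
g(f) = -33/7 (g(f) = -3 + (⅐)*(-12) = -3 - 12/7 = -33/7)
F(L, Y) = 13 - 18*Y (F(L, Y) = -18*Y + 13 = 13 - 18*Y)
(1/F(-1, -6) + g(0)) - 328 = (1/(13 - 18*(-6)) - 33/7) - 328 = (1/(13 + 108) - 33/7) - 328 = (1/121 - 33/7) - 328 = -3986/847 - 328 = -281802/847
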